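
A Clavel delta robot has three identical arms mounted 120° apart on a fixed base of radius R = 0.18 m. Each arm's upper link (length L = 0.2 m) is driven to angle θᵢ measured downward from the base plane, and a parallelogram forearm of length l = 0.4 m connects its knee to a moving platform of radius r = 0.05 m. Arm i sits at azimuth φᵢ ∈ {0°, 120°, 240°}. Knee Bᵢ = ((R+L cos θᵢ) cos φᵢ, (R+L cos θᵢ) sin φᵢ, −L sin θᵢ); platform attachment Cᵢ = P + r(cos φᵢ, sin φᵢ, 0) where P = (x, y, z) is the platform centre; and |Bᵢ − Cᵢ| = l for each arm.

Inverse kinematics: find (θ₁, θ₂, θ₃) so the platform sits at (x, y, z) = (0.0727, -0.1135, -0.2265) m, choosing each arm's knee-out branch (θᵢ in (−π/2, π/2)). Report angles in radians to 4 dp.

θ₁ = -0.3492, θ₂ = 0.8728, θ₃ = -0.2617

arm 1 (φ=0.0°): x'=0.0727, y'=-0.1135
  A cos θ + B sin θ = C:  0.0573·cos θ + -0.2265·sin θ = 0.1313
  √(A²+B²)=0.2336;  θ1 = -1.3230+0.9739 ≈ -0.3492
arm 2 (φ=120.0°): x'=-0.1346, y'=-0.0062
  e−x'=0.2646;  (l²−L²−(e−x')²−y'²−z²)/2L = -0.0034
  √(A²+B²)=0.3483;  θ2 = -0.7079+1.5807 ≈ 0.8728
rotate P by −φ3: (0.0619, 0.1197, -0.2265)
  e−x'=0.0681;  (l²−L²−(e−x')²−y'²−z²)/2L = 0.1243
  √(A²+B²)=0.2365;  θ3 = -1.2789+1.0172 ≈ -0.2617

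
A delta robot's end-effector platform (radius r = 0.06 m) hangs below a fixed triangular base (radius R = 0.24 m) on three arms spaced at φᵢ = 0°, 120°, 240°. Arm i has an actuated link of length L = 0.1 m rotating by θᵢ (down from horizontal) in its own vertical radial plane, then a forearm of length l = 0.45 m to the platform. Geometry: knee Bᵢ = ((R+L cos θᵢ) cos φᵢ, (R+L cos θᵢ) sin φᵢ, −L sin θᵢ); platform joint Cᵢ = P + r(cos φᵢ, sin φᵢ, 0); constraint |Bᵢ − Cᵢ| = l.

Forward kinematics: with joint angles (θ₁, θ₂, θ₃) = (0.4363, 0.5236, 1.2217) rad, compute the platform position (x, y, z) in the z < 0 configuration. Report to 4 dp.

φ1=0.0°: virtual centre (0.2706, 0.0000, -0.0423), radius l
centre 2 = (0.2666·cos120.0°, 0.2666·sin120.0°, -0.0500) = (-0.1333, 0.2309, -0.0500)
φ3=240.0°: virtual centre (-0.1071, -0.1855, -0.0940), radius l
subtract pairs → two planes through P
plane₁₂: -0.8079x+0.4618y+-0.0155z = -0.0015
Cramer: x(z) = 0.0153-0.0825z;  y(z) = 0.0236-0.1108z
sphere 1 gives Az²+Bz+C=0 with A=1.0191, B=0.1214, C=-0.1350;  B²−4AC=0.5649;  roots -0.4283, 0.3092;  negative root z = -0.4283
x = 0.0506, y = 0.0711

(0.0506, 0.0711, -0.4283)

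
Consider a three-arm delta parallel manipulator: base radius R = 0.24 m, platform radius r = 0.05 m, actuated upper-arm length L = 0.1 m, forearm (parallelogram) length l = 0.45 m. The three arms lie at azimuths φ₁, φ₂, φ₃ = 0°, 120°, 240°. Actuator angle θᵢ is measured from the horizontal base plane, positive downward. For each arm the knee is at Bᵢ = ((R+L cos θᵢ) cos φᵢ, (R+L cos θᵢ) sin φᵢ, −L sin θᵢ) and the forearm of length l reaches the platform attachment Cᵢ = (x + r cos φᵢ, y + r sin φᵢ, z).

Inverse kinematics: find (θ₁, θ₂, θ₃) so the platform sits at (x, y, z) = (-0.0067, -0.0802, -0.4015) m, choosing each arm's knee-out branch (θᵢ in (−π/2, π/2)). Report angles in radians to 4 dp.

θ₁ = 0.6108, θ₂ = 0.9599, θ₃ = 0.0868

arm 1 (φ=0.0°): x'=-0.0067, y'=-0.0802
  e−x'=0.1967;  (l²−L²−(e−x')²−y'²−z²)/2L = -0.0691
  γ=atan2(-0.4015,0.1967)=-1.1153;  ψ=arccos(-0.1546)=1.7260;  θ1=γ+ψ≈0.6108
arm 2 (φ=120.0°): x'=-0.0661, y'=0.0459
  e−x'=0.2561;  (l²−L²−(e−x')²−y'²−z²)/2L = -0.1820
  γ=atan2(-0.4015,0.2561)=-1.0030;  ψ=arccos(-0.3822)=1.9629;  θ2=γ+ψ≈0.9599
rotate P by −φ3: (0.0728, 0.0343, -0.4015)
  A cos θ + B sin θ = C:  0.1172·cos θ + -0.4015·sin θ = 0.0819
  γ=atan2(-0.4015,0.1172)=-1.2868;  ψ=arccos(0.1959)=1.3736;  θ3=γ+ψ≈0.0868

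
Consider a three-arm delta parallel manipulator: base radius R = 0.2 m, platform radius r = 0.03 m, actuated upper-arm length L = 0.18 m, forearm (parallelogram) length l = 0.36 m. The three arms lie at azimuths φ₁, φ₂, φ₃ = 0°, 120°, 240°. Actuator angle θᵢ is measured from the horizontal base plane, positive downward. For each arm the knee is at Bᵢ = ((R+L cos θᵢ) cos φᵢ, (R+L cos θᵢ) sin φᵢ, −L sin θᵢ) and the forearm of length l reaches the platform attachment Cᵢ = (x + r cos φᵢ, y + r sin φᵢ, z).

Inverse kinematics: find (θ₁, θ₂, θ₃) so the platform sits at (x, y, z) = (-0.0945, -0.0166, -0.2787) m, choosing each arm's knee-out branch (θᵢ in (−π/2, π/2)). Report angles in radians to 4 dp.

θ₁ = 1.1346, θ₂ = 0.5235, θ₃ = 0.3488

rotate P by −φ1: (-0.0945, -0.0166, -0.2787)
  A=0.2645, B=-0.2787, C=(l²−L²−A²−y'²−z²)/(2L)=-0.1409
  √(A²+B²)=0.3842;  θ1 = -0.8115+1.9461 ≈ 1.1346
arm 2 (φ=120.0°): x'=0.0329, y'=0.0901
  A cos θ + B sin θ = C:  0.1371·cos θ + -0.2787·sin θ = -0.0206
  γ=atan2(-0.2787,0.1371)=-1.1136;  ψ=arccos(-0.0662)=1.6370;  θ2=γ+ψ≈0.5235
rotate P by −φ3: (0.0616, -0.0735, -0.2787)
  A cos θ + B sin θ = C:  0.1084·cos θ + -0.2787·sin θ = 0.0066
  γ=atan2(-0.2787,0.1084)=-1.1999;  ψ=arccos(0.0220)=1.5487;  θ3=γ+ψ≈0.3488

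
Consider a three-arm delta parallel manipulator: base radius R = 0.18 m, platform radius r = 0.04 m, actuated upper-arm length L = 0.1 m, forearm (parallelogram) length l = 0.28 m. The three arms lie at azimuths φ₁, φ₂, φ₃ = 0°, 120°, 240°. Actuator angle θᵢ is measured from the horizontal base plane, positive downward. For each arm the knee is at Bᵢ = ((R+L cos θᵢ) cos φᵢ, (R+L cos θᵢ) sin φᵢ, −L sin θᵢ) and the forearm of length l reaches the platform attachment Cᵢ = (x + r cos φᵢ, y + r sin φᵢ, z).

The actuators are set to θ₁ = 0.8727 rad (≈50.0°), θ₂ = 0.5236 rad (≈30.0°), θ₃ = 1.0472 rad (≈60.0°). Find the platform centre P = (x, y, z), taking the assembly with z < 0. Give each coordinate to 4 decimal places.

(-0.0067, 0.0399, -0.2563)

S1 = (0.2043·cos0.0°, 0.2043·sin0.0°, -0.0766) = (0.2043, 0.0000, -0.0766)
φ2=120.0°: virtual centre (-0.1133, 0.1962, -0.0500), radius l
S3 = (0.1900·cos240.0°, 0.1900·sin240.0°, -0.0866) = (-0.0950, -0.1645, -0.0866)
eliminate P² terms by subtracting sphere 1 from 2 and 3
linear system: -0.6352x+0.3925y = 0.0063−0.0532z; -0.5986x+-0.3291y = -0.0040−-0.0200z
Cramer: x(z) = -0.0011+0.0218z;  y(z) = 0.0141-0.1003z
quadratic in z: (1.0105)z²+(0.1414)z+(-0.0302)=0, √Δ=0.3767 → z ∈ {-0.2563, 0.1164}; z = -0.2563 (taking z<0)
x = -0.0067, y = 0.0399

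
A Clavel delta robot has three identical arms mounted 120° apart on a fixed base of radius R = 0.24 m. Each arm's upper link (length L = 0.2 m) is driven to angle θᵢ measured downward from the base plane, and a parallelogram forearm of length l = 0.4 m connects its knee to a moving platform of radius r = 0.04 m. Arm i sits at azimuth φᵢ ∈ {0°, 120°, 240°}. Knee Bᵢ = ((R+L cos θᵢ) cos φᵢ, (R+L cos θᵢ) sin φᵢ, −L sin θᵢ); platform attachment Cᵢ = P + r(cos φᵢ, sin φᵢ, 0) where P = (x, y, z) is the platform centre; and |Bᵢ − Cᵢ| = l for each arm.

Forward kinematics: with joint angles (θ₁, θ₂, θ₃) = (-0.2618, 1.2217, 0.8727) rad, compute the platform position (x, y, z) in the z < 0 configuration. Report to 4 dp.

centre 1 = (0.3932·cos0.0°, 0.3932·sin0.0°, 0.0518) = (0.3932, 0.0000, 0.0518)
arm 2 at φ=120.0°: (R−r)+L cos θ2 = 0.2684;  centre 2 = (-0.1342, 0.2324, -0.1879)
centre 3 = (0.3286·cos240.0°, 0.3286·sin240.0°, -0.1532) = (-0.1643, -0.2845, -0.1532)
subtract pairs → two planes through P
linear system: -1.0548x+0.4649y = -0.0499−-0.4794z; -1.1149x+-0.5691y = -0.0259−-0.4100z
det = 1.1186;  x = 0.0361+-0.4143z,  y = -0.0254+0.0913z
quadratic in z: (1.1800)z²+(0.1877)z+(-0.0292)=0, √Δ=0.4159 → z ∈ {-0.2558, 0.0967}; z = -0.2558 (taking z<0)
x = 0.1421, y = -0.0487

(0.1421, -0.0487, -0.2558)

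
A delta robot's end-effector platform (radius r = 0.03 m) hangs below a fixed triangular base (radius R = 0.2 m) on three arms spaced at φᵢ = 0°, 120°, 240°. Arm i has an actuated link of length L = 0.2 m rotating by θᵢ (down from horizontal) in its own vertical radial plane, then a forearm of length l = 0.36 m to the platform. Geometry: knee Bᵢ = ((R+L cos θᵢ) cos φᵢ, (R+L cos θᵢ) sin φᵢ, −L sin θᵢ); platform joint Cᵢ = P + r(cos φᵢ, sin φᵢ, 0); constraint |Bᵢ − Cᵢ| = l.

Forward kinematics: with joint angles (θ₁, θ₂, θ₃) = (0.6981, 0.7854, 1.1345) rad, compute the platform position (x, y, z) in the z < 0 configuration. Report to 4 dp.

O1 = (0.3232·cos0.0°, 0.3232·sin0.0°, -0.1286) = (0.3232, 0.0000, -0.1286)
arm 2 at φ=120.0°: e+L cos θ2 = 0.3114;  O2 = (-0.1557, 0.2697, -0.1414)
φ3=240.0°: virtual centre (-0.1273, -0.2204, -0.1813), radius l
eliminate P² terms by subtracting sphere 1 from 2 and 3
[-0.9578 0.5394 -0.0257]·P = -0.0040;  [-0.9009 -0.4408 -0.1054]·P = -0.0234
det = 0.9082;  x = 0.0158+-0.0751z,  y = 0.0207+-0.0857z
sphere 1 gives Az²+Bz+C=0 with A=1.0130, B=0.2997, C=-0.0182;  B²−4AC=0.1634;  roots -0.3475, 0.0516;  negative root z = -0.3475
x = 0.0419, y = 0.0504

(0.0419, 0.0504, -0.3475)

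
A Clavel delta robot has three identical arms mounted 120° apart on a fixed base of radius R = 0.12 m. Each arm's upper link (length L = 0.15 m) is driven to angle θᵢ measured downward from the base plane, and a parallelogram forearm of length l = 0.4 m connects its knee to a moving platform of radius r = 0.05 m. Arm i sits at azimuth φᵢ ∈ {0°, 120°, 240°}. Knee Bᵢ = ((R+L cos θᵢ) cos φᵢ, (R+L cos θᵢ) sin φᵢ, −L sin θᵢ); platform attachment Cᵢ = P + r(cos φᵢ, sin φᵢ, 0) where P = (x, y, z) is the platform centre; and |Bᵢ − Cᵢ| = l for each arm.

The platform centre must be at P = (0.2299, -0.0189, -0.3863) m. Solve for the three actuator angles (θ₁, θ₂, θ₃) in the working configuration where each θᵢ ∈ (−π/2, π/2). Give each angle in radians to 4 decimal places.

rotate P by −φ1: (0.2299, -0.0189, -0.3863)
  A cos θ + B sin θ = C:  -0.1599·cos θ + -0.3863·sin θ = -0.1255
  γ=atan2(-0.3863,-0.1599)=-1.9633;  ψ=arccos(-0.3002)=1.8757;  θ1=γ+ψ≈-0.0876
arm 2 (φ=120.0°): x'=-0.1313, y'=-0.1896
  A cos θ + B sin θ = C:  0.2013·cos θ + -0.3863·sin θ = -0.2941
  γ=atan2(-0.3863,0.2013)=-1.0904;  ψ=arccos(-0.6751)=2.3119;  θ2=γ+ψ≈1.2215
φ3=240.0° → target in arm frame (-0.0986, 0.2085)
  A cos θ + B sin θ = C:  0.1686·cos θ + -0.3863·sin θ = -0.2788
  γ=atan2(-0.3863,0.1686)=-1.1593;  ψ=arccos(-0.6615)=2.2936;  θ3=γ+ψ≈1.1343

θ₁ = -0.0876, θ₂ = 1.2215, θ₃ = 1.1343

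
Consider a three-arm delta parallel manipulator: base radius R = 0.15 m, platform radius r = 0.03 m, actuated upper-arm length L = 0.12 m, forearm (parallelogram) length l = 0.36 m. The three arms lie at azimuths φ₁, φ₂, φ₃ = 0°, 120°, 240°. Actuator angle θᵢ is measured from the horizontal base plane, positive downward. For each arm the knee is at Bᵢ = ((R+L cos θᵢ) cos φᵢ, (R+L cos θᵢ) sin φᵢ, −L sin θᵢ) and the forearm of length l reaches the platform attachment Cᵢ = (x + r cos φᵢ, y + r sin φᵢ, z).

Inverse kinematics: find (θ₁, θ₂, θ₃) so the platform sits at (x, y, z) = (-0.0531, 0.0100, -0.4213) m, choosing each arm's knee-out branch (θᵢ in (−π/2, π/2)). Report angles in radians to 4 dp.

rotate P by −φ1: (-0.0531, 0.0100, -0.4213)
  e−x'=0.1731;  (l²−L²−(e−x')²−y'²−z²)/2L = -0.3848
  √(A²+B²)=0.4555;  θ1 = -1.1810+2.5771 ≈ 1.3962
rotate P by −φ2: (0.0352, 0.0410, -0.4213)
  A=0.0848, B=-0.4213, C=(l²−L²−A²−y'²−z²)/(2L)=-0.2965
  θ2 = atan2(B,A) + arccos(C/0.4297) = 0.9600
rotate P by −φ3: (0.0179, -0.0510, -0.4213)
  A cos θ + B sin θ = C:  0.1021·cos θ + -0.4213·sin θ = -0.3138
  γ=atan2(-0.4213,0.1021)=-1.3330;  ψ=arccos(-0.7240)=2.3803;  θ3=γ+ψ≈1.0473

θ₁ = 1.3962, θ₂ = 0.9600, θ₃ = 1.0473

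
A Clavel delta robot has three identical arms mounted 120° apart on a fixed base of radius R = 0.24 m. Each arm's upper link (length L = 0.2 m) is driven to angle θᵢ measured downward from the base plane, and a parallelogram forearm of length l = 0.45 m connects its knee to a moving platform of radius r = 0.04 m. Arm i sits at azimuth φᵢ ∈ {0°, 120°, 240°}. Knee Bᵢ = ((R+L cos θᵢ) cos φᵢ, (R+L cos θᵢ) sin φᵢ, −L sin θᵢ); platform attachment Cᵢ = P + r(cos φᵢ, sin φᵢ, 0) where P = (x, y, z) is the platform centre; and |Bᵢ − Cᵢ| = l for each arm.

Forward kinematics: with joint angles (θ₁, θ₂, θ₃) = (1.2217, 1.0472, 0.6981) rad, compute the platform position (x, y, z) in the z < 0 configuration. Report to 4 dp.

φ1=0.0°: virtual centre (0.2684, 0.0000, -0.1879), radius l
φ2=120.0°: virtual centre (-0.1500, 0.2598, -0.1732), radius l
O3 = (0.3532·cos240.0°, 0.3532·sin240.0°, -0.1286) = (-0.1766, -0.3059, -0.1286)
eliminate P² terms by subtracting sphere 1 from 2 and 3
plane₁₂: -0.8368x+0.5196y+0.0295z = 0.0126
Cramer: x(z) = -0.0260+0.0818z;  y(z) = -0.0176+0.0751z
quadratic in z: (1.0123)z²+(0.3250)z+(-0.0802)=0, √Δ=0.6560 → z ∈ {-0.4845, 0.1635}; z = -0.4845 (taking z<0)
x = -0.0657, y = -0.0540

(-0.0657, -0.0540, -0.4845)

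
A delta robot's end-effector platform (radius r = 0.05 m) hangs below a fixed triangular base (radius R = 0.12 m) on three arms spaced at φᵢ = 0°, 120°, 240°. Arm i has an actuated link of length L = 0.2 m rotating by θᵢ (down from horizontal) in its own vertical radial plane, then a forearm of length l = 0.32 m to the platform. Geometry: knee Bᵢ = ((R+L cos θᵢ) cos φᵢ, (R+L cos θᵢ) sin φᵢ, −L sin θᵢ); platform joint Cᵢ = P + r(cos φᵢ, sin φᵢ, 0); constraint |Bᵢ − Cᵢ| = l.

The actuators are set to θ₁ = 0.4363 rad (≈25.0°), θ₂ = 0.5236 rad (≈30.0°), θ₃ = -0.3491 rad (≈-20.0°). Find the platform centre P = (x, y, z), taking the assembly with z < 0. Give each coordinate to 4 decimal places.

(-0.0354, -0.0802, -0.2020)

arm 1 at φ=0.0°: (R−r)+L cos θ1 = 0.2513;  S1 = (0.2513, 0.0000, -0.0845)
arm 2 at φ=120.0°: (R−r)+L cos θ2 = 0.2432;  S2 = (-0.1216, 0.2106, -0.1000)
φ3=240.0°: virtual centre (-0.1290, -0.2234, 0.0684), radius l
|S₂|²−|S₁|² = -0.0011;  |S₃|²−|S₁|² = 0.0009
[-0.7457 0.4212 -0.0310]·P = -0.0011;  [-0.7605 -0.4468 0.3059]·P = 0.0009
Cramer: x(z) = 0.0002+0.1760z;  y(z) = -0.0024+0.3851z
quadratic in z: (1.1792)z²+(0.0788)z+(-0.0322)=0, √Δ=0.3976 → z ∈ {-0.2020, 0.1352}; z = -0.2020 (taking z<0)
x = -0.0354, y = -0.0802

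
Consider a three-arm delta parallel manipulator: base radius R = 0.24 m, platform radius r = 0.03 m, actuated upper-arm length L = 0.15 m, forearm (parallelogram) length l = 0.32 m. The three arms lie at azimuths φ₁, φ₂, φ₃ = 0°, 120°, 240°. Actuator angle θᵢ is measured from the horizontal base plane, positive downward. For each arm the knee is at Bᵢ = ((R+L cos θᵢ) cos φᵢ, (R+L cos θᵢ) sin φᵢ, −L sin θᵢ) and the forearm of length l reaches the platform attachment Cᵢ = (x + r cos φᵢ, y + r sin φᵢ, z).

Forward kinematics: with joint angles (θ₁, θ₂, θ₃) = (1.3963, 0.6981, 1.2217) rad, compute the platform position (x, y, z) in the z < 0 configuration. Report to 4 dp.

(-0.0494, 0.0481, -0.2841)

arm 1 at φ=0.0°: e+L cos θ1 = 0.2360;  O1 = (0.2360, 0.0000, -0.1477)
arm 2 at φ=120.0°: e+L cos θ2 = 0.3249;  O2 = (-0.1625, 0.2814, -0.0964)
φ3=240.0°: virtual centre (-0.1307, -0.2263, -0.1410), radius l
eliminate P² terms by subtracting sphere 1 from 2 and 3
linear system: -0.7970x+0.5628y = 0.0373−0.1026z; -0.7334x+-0.4526y = 0.0106−0.0135z
det = 0.7734;  x = -0.0296+0.0699z,  y = 0.0245+-0.0833z
sphere 1 gives Az²+Bz+C=0 with A=1.0118, B=0.2542, C=-0.0094;  B²−4AC=0.1028;  roots -0.2841, 0.0328;  negative root z = -0.2841
x = -0.0494, y = 0.0481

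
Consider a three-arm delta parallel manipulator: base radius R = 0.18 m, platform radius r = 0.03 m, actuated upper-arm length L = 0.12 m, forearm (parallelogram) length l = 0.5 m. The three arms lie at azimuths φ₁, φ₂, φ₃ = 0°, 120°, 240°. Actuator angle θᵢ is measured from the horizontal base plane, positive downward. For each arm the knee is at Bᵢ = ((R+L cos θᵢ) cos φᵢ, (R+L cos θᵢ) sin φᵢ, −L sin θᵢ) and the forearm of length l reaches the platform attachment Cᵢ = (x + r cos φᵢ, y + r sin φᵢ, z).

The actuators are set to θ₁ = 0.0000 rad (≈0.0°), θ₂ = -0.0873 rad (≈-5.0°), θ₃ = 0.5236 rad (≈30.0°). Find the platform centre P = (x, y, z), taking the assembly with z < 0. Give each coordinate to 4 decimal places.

(0.0311, 0.0730, -0.4331)

S1 = (0.2700·cos0.0°, 0.2700·sin0.0°, 0.0000) = (0.2700, 0.0000, 0.0000)
arm 2 at φ=120.0°: (R−r)+L cos θ2 = 0.2695;  S2 = (-0.1348, 0.2334, 0.0105)
φ3=240.0°: virtual centre (-0.1270, -0.2199, -0.0600), radius l
|S₂|²−|S₁|² = -0.0001;  |S₃|²−|S₁|² = -0.0048
[-0.8095 0.4669 0.0209]·P = -0.0001;  [-0.7939 -0.4398 -0.1200]·P = -0.0048
det = 0.7267;  x = 0.0032+-0.0644z,  y = 0.0052+-0.1565z
quadratic in z: (1.0287)z²+(0.0327)z+(-0.1788)=0, √Δ=0.8583 → z ∈ {-0.4331, 0.4013}; z = -0.4331 (taking z<0)
x = 0.0311, y = 0.0730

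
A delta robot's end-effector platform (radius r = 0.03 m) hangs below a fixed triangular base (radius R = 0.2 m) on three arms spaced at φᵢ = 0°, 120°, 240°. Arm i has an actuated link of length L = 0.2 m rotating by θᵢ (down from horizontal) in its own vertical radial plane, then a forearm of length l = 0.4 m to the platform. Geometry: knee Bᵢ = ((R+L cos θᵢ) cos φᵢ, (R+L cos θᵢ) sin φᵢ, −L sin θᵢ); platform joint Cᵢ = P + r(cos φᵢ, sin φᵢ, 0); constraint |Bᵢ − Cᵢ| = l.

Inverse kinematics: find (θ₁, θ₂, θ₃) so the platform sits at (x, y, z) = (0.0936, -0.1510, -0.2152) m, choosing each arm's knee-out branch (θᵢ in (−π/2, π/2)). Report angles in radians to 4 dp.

θ₁ = -0.1746, θ₂ = 1.3089, θ₃ = -0.0872

rotate P by −φ1: (0.0936, -0.1510, -0.2152)
  e−x'=0.0764;  (l²−L²−(e−x')²−y'²−z²)/2L = 0.1126
  θ1 = atan2(B,A) + arccos(C/0.2284) = -0.1746
arm 2 (φ=120.0°): x'=-0.1776, y'=-0.0056
  A=0.3476, B=-0.2152, C=(l²−L²−A²−y'²−z²)/(2L)=-0.1179
  θ2 = atan2(B,A) + arccos(C/0.4088) = 1.3089
arm 3 (φ=240.0°): x'=0.0840, y'=0.1566
  A=0.0860, B=-0.2152, C=(l²−L²−A²−y'²−z²)/(2L)=0.1044
  √(A²+B²)=0.2318;  θ3 = -1.1905+1.1033 ≈ -0.0872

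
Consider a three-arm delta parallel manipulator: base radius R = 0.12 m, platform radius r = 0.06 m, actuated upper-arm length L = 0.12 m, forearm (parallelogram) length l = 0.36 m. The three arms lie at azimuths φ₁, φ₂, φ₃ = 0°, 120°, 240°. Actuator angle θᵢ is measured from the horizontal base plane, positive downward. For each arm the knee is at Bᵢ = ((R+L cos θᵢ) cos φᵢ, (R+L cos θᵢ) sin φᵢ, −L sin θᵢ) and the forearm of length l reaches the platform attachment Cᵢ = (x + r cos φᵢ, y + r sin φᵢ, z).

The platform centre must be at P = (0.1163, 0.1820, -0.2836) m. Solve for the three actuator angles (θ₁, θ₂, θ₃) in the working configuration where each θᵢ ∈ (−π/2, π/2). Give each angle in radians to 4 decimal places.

θ₁ = -0.1740, θ₂ = -0.0867, θ₃ = 1.2223

arm 1 (φ=0.0°): x'=0.1163, y'=0.1820
  A=-0.0563, B=-0.2836, C=(l²−L²−A²−y'²−z²)/(2L)=-0.0063
  γ=atan2(-0.2836,-0.0563)=-1.7668;  ψ=arccos(-0.0219)=1.5927;  θ1=γ+ψ≈-0.1740
φ2=120.0° → target in arm frame (0.0995, -0.1917)
  e−x'=-0.0395;  (l²−L²−(e−x')²−y'²−z²)/2L = -0.0148
  θ2 = atan2(B,A) + arccos(C/0.2863) = -0.0867
φ3=240.0° → target in arm frame (-0.2158, 0.0097)
  e−x'=0.2758;  (l²−L²−(e−x')²−y'²−z²)/2L = -0.1724
  √(A²+B²)=0.3956;  θ3 = -0.7994+2.0217 ≈ 1.2223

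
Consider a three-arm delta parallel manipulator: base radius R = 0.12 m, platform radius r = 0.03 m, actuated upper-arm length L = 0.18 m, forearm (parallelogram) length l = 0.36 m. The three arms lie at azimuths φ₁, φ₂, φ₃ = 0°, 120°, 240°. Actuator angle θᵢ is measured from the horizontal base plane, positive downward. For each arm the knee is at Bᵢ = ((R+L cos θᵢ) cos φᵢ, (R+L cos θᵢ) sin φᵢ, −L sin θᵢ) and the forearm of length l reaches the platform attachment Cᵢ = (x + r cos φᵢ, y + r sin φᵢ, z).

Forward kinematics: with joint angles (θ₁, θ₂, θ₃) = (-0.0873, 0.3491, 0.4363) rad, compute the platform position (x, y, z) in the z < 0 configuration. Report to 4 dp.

arm 1 at φ=0.0°: (R−r)+L cos θ1 = 0.2693;  O1 = (0.2693, 0.0000, 0.0157)
arm 2 at φ=120.0°: (R−r)+L cos θ2 = 0.2591;  O2 = (-0.1296, 0.2244, -0.0616)
O3 = (0.2531·cos240.0°, 0.2531·sin240.0°, -0.0761) = (-0.1266, -0.2192, -0.0761)
subtract pairs → two planes through P
[-0.7978 0.4488 -0.1545]·P = -0.0018;  [-0.7918 -0.4384 -0.1835]·P = -0.0029
Cramer: x(z) = 0.0030-0.2129z;  y(z) = 0.0012-0.0341z
into |P−O₁|² = l²: 1.0465z² + 0.0819z + -0.0584 = 0;  Δ = 0.2513;  z = -0.2786 or 0.2004 → z<0 root = -0.2786
x = 0.0623, y = 0.0107

(0.0623, 0.0107, -0.2786)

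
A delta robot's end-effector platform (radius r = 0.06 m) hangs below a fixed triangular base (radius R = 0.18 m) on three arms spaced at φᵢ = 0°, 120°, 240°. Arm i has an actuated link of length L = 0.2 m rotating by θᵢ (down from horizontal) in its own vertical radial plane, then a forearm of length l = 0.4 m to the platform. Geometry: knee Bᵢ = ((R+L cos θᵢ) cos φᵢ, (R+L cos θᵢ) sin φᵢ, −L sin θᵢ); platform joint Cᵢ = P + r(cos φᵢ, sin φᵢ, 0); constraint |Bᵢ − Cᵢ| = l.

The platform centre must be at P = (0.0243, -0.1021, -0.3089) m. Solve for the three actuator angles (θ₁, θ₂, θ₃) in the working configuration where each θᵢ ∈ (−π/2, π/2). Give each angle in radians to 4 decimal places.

arm 1 (φ=0.0°): x'=0.0243, y'=-0.1021
  A=0.0957, B=-0.3089, C=(l²−L²−A²−y'²−z²)/(2L)=0.0125
  θ1 = atan2(B,A) + arccos(C/0.3234) = 0.2618
rotate P by −φ2: (-0.1006, 0.0300, -0.3089)
  A cos θ + B sin θ = C:  0.2206·cos θ + -0.3089·sin θ = -0.0624
  γ=atan2(-0.3089,0.2206)=-0.9507;  ψ=arccos(-0.1645)=1.7360;  θ2=γ+ψ≈0.7853
arm 3 (φ=240.0°): x'=0.0763, y'=0.0721
  A cos θ + B sin θ = C:  0.0437·cos θ + -0.3089·sin θ = 0.0437
  γ=atan2(-0.3089,0.0437)=-1.4302;  ψ=arccos(0.1400)=1.4303;  θ3=γ+ψ≈0.0002

θ₁ = 0.2618, θ₂ = 0.7853, θ₃ = 0.0002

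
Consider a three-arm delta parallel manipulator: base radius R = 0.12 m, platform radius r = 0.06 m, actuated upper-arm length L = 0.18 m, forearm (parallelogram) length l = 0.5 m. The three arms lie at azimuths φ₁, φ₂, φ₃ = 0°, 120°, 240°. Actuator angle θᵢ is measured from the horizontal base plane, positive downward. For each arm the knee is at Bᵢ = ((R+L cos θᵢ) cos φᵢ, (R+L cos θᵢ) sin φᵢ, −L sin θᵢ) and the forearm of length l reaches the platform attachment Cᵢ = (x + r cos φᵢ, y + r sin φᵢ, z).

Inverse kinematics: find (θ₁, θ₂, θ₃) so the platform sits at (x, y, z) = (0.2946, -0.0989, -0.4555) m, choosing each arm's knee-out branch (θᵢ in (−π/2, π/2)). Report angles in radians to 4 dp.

θ₁ = -0.1745, θ₂ = 1.2216, θ₃ = 0.8725

rotate P by −φ1: (0.2946, -0.0989, -0.4555)
  A=-0.2346, B=-0.4555, C=(l²−L²−A²−y'²−z²)/(2L)=-0.1519
  √(A²+B²)=0.5124;  θ1 = -2.0464+1.8719 ≈ -0.1745
arm 2 (φ=120.0°): x'=-0.2329, y'=-0.2057
  e−x'=0.2929;  (l²−L²−(e−x')²−y'²−z²)/2L = -0.3278
  √(A²+B²)=0.5416;  θ2 = -0.9993+2.2209 ≈ 1.2216
arm 3 (φ=240.0°): x'=-0.0617, y'=0.3046
  A cos θ + B sin θ = C:  0.1217·cos θ + -0.4555·sin θ = -0.2707
  γ=atan2(-0.4555,0.1217)=-1.3098;  ψ=arccos(-0.5741)=2.1824;  θ3=γ+ψ≈0.8725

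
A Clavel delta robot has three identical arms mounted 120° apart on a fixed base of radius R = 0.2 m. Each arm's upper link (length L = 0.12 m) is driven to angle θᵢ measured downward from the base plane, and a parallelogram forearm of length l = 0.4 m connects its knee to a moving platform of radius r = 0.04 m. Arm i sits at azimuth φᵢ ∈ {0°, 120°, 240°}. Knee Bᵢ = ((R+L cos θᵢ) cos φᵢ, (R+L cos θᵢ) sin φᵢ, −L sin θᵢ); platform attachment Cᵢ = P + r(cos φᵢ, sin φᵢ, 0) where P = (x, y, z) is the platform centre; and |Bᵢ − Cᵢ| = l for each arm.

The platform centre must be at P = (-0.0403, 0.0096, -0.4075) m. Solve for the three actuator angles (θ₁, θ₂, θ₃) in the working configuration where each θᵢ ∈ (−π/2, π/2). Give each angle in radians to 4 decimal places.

θ₁ = 1.0473, θ₂ = 0.6979, θ₃ = 0.7851

φ1=0.0° → target in arm frame (-0.0403, 0.0096)
  e−x'=0.2003;  (l²−L²−(e−x')²−y'²−z²)/2L = -0.2528
  θ1 = atan2(B,A) + arccos(C/0.4541) = 1.0473
φ2=120.0° → target in arm frame (0.0285, 0.0301)
  A cos θ + B sin θ = C:  0.1315·cos θ + -0.4075·sin θ = -0.1611
  θ2 = atan2(B,A) + arccos(C/0.4282) = 0.6979
arm 3 (φ=240.0°): x'=0.0118, y'=-0.0397
  e−x'=0.1482;  (l²−L²−(e−x')²−y'²−z²)/2L = -0.1833
  θ3 = atan2(B,A) + arccos(C/0.4336) = 0.7851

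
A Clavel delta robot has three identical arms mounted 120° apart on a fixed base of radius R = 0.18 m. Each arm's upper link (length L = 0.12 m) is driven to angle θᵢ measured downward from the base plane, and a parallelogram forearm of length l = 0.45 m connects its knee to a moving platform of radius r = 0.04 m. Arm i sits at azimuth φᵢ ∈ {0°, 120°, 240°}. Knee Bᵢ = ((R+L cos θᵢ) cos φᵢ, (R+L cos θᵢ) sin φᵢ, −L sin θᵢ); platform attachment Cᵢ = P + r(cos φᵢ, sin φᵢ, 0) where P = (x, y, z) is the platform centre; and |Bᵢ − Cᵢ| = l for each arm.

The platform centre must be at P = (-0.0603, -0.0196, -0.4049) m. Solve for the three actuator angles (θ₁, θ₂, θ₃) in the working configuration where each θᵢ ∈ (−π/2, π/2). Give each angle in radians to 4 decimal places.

θ₁ = 0.6108, θ₂ = 0.2620, θ₃ = 0.0873

φ1=0.0° → target in arm frame (-0.0603, -0.0196)
  A cos θ + B sin θ = C:  0.2003·cos θ + -0.4049·sin θ = -0.0681
  √(A²+B²)=0.4517;  θ1 = -1.1114+1.7222 ≈ 0.6108
rotate P by −φ2: (0.0132, 0.0620, -0.4049)
  A cos θ + B sin θ = C:  0.1268·cos θ + -0.4049·sin θ = 0.0176
  √(A²+B²)=0.4243;  θ2 = -1.2673+1.5293 ≈ 0.2620
arm 3 (φ=240.0°): x'=0.0471, y'=-0.0424
  A cos θ + B sin θ = C:  0.0929·cos θ + -0.4049·sin θ = 0.0572
  θ3 = atan2(B,A) + arccos(C/0.4154) = 0.0873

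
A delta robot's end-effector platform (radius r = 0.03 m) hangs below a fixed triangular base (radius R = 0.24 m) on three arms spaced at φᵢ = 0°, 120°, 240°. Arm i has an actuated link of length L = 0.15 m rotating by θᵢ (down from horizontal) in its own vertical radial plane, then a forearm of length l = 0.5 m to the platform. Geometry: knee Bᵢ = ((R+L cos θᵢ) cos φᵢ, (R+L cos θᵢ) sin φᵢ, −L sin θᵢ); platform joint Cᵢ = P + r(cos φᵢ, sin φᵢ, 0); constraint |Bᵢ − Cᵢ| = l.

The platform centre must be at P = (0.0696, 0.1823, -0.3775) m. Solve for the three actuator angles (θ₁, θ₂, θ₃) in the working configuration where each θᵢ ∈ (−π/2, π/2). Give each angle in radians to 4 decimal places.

arm 1 (φ=0.0°): x'=0.0696, y'=0.1823
  A=0.1404, B=-0.3775, C=(l²−L²−A²−y'²−z²)/(2L)=0.1068
  γ=atan2(-0.3775,0.1404)=-1.2147;  ψ=arccos(0.2652)=1.3023;  θ1=γ+ψ≈0.0876
φ2=120.0° → target in arm frame (0.1231, -0.1514)
  A=0.0869, B=-0.3775, C=(l²−L²−A²−y'²−z²)/(2L)=0.1817
  θ2 = atan2(B,A) + arccos(C/0.3874) = -0.2619
arm 3 (φ=240.0°): x'=-0.1927, y'=-0.0309
  e−x'=0.4027;  (l²−L²−(e−x')²−y'²−z²)/2L = -0.2604
  θ3 = atan2(B,A) + arccos(C/0.5520) = 1.3089

θ₁ = 0.0876, θ₂ = -0.2619, θ₃ = 1.3089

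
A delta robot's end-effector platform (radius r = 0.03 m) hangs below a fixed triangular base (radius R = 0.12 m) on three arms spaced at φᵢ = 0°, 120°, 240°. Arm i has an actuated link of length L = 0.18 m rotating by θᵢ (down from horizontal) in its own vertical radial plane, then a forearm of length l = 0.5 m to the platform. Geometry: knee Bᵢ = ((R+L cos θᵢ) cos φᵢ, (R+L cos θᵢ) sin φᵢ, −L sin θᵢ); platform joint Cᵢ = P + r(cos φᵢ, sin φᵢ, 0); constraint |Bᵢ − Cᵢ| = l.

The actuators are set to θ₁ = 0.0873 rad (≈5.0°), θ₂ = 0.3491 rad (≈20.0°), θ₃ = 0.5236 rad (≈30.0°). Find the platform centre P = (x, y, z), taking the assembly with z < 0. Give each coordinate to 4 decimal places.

centre 1 = (0.2693·cos0.0°, 0.2693·sin0.0°, -0.0157) = (0.2693, 0.0000, -0.0157)
centre 2 = (0.2591·cos120.0°, 0.2591·sin120.0°, -0.0616) = (-0.1296, 0.2244, -0.0616)
φ3=240.0°: virtual centre (-0.1229, -0.2129, -0.0900), radius l
eliminate P² terms by subtracting sphere 1 from 2 and 3
[-0.7978 0.4488 -0.0918]·P = -0.0018;  [-0.7845 -0.4259 -0.1486]·P = -0.0042
Cramer: x(z) = 0.0039-0.1529z;  y(z) = 0.0028-0.0673z
quadratic in z: (1.0279)z²+(0.1122)z+(-0.1793)=0, √Δ=0.8659 → z ∈ {-0.4757, 0.3666}; z = -0.4757 (taking z<0)
x = 0.0766, y = 0.0348

(0.0766, 0.0348, -0.4757)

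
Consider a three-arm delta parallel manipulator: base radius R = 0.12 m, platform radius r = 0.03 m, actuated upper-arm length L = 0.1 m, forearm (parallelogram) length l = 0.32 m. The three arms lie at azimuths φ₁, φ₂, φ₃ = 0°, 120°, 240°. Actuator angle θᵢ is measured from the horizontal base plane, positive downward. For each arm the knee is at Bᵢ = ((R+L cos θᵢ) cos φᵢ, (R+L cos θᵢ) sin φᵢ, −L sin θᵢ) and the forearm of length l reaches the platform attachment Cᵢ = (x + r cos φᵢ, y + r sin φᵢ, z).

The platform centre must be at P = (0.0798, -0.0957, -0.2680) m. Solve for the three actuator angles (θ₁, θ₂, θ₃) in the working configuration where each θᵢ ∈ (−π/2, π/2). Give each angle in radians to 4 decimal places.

φ1=0.0° → target in arm frame (0.0798, -0.0957)
  A=0.0102, B=-0.2680, C=(l²−L²−A²−y'²−z²)/(2L)=0.0566
  θ1 = atan2(B,A) + arccos(C/0.2682) = -0.1745
arm 2 (φ=120.0°): x'=-0.1228, y'=-0.0213
  A=0.2128, B=-0.2680, C=(l²−L²−A²−y'²−z²)/(2L)=-0.1258
  θ2 = atan2(B,A) + arccos(C/0.3422) = 1.0473
rotate P by −φ3: (0.0430, 0.1170, -0.2680)
  A=0.0470, B=-0.2680, C=(l²−L²−A²−y'²−z²)/(2L)=0.0234
  √(A²+B²)=0.2721;  θ3 = -1.3971+1.4846 ≈ 0.0875

θ₁ = -0.1745, θ₂ = 1.0473, θ₃ = 0.0875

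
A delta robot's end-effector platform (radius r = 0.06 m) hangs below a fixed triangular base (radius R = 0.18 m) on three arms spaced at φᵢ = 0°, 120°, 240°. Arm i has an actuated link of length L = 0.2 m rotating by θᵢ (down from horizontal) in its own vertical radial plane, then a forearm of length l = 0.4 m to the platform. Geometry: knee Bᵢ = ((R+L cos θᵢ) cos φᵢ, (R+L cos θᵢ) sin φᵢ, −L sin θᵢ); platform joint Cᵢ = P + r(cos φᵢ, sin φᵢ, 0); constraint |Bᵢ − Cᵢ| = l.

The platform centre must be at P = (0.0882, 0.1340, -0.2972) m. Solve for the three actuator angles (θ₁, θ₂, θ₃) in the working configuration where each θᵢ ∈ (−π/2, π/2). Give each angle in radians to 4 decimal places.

θ₁ = 0.0001, θ₂ = 0.0871, θ₃ = 1.0470

arm 1 (φ=0.0°): x'=0.0882, y'=0.1340
  A=0.0318, B=-0.2972, C=(l²−L²−A²−y'²−z²)/(2L)=0.0318
  γ=atan2(-0.2972,0.0318)=-1.4642;  ψ=arccos(0.1063)=1.4643;  θ1=γ+ψ≈0.0001
rotate P by −φ2: (0.0719, -0.1434, -0.2972)
  e−x'=0.0481;  (l²−L²−(e−x')²−y'²−z²)/2L = 0.0220
  √(A²+B²)=0.3011;  θ2 = -1.4105+1.4976 ≈ 0.0871
φ3=240.0° → target in arm frame (-0.1601, 0.0094)
  A cos θ + B sin θ = C:  0.2801·cos θ + -0.2972·sin θ = -0.1172
  √(A²+B²)=0.4084;  θ3 = -0.8149+1.8620 ≈ 1.0470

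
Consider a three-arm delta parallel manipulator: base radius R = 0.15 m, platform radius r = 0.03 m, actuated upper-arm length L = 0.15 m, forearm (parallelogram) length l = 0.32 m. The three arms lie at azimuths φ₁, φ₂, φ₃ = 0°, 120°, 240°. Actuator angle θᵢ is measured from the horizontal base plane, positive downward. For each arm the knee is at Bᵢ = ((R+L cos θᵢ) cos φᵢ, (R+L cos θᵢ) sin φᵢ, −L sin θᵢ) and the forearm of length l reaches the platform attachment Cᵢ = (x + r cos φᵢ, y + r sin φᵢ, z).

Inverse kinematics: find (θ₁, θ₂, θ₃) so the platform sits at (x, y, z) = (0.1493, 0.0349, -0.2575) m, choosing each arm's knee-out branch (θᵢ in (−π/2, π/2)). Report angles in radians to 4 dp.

arm 1 (φ=0.0°): x'=0.1493, y'=0.0349
  A cos θ + B sin θ = C:  -0.0293·cos θ + -0.2575·sin θ = 0.0384
  θ1 = atan2(B,A) + arccos(C/0.2592) = -0.2620
rotate P by −φ2: (-0.0444, -0.1467, -0.2575)
  e−x'=0.1644;  (l²−L²−(e−x')²−y'²−z²)/2L = -0.1166
  γ=atan2(-0.2575,0.1644)=-1.0025;  ψ=arccos(-0.3816)=1.9623;  θ2=γ+ψ≈0.9598
φ3=240.0° → target in arm frame (-0.1049, 0.1118)
  e−x'=0.2249;  (l²−L²−(e−x')²−y'²−z²)/2L = -0.1649
  γ=atan2(-0.2575,0.2249)=-0.8529;  ψ=arccos(-0.4825)=2.0743;  θ3=γ+ψ≈1.2214

θ₁ = -0.2620, θ₂ = 0.9598, θ₃ = 1.2214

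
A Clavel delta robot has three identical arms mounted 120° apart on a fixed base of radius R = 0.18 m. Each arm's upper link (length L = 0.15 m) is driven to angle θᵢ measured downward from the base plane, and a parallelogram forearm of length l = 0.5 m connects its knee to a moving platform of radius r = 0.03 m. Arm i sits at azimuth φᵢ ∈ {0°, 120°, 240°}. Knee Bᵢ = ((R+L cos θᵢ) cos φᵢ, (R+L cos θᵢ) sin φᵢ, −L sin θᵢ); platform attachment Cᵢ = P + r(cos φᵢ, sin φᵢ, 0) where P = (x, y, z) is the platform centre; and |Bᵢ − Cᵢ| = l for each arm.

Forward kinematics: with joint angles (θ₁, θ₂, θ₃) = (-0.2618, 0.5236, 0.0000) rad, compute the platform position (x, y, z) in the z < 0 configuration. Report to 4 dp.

(0.0732, -0.0678, -0.4042)

O1 = (0.2949·cos0.0°, 0.2949·sin0.0°, 0.0388) = (0.2949, 0.0000, 0.0388)
φ2=120.0°: virtual centre (-0.1400, 0.2424, -0.0750), radius l
φ3=240.0°: virtual centre (-0.1500, -0.2598, 0.0000), radius l
|O₂|²−|O₁|² = -0.0045;  |O₃|²−|O₁|² = 0.0015
plane₁₂: -0.8697x+0.4848y+-0.2276z = -0.0045
det = 0.8833;  x = 0.0018+-0.1765z,  y = -0.0060+0.1529z
sphere 1 gives Az²+Bz+C=0 with A=1.0545, B=0.0240, C=-0.1626;  B²−4AC=0.6863;  roots -0.4042, 0.3814;  negative root z = -0.4042
x = 0.0732, y = -0.0678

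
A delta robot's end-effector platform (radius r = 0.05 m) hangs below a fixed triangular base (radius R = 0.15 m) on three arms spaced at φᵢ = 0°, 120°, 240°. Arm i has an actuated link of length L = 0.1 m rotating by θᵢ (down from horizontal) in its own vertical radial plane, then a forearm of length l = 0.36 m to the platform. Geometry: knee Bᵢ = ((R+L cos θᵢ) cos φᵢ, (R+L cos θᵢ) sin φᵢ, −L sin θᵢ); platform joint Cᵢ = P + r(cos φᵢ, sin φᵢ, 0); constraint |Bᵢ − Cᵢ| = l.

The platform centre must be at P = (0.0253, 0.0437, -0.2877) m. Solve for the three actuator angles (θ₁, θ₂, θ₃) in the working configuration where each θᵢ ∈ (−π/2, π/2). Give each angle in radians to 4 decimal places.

θ₁ = -0.2621, θ₂ = -0.2613, θ₃ = 0.2618

φ1=0.0° → target in arm frame (0.0253, 0.0437)
  A=0.0747, B=-0.2877, C=(l²−L²−A²−y'²−z²)/(2L)=0.1467
  √(A²+B²)=0.2972;  θ1 = -1.3168+1.0547 ≈ -0.2621
rotate P by −φ2: (0.0252, -0.0438, -0.2877)
  e−x'=0.0748;  (l²−L²−(e−x')²−y'²−z²)/2L = 0.1466
  γ=atan2(-0.2877,0.0748)=-1.3164;  ψ=arccos(0.4931)=1.0551;  θ2=γ+ψ≈-0.2613
φ3=240.0° → target in arm frame (-0.0505, 0.0001)
  e−x'=0.1505;  (l²−L²−(e−x')²−y'²−z²)/2L = 0.0709
  γ=atan2(-0.2877,0.1505)=-1.0888;  ψ=arccos(0.2184)=1.3507;  θ3=γ+ψ≈0.2618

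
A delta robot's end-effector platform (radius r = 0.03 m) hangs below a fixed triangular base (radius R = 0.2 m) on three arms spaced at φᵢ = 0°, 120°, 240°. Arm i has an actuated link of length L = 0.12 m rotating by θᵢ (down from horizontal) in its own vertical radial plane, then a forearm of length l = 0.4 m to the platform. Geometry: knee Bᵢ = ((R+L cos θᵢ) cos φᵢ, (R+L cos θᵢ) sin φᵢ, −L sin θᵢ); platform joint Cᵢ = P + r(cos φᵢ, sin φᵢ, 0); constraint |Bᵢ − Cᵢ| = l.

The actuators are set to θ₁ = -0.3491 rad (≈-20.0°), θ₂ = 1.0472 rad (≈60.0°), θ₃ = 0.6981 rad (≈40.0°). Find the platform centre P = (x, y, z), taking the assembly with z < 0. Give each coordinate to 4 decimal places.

O1 = (0.2828·cos0.0°, 0.2828·sin0.0°, 0.0410) = (0.2828, 0.0000, 0.0410)
φ2=120.0°: virtual centre (-0.1150, 0.1992, -0.1039), radius l
φ3=240.0°: virtual centre (-0.1310, -0.2268, -0.0771), radius l
|O₂|²−|O₁|² = -0.0179;  |O₃|²−|O₁|² = -0.0071
[-0.7955 0.3984 -0.2899]·P = -0.0179;  [-0.8275 -0.4537 -0.2364]·P = -0.0071
Cramer: x(z) = 0.0159-0.3268z;  y(z) = -0.0133+0.0751z
into |P−O₁|² = l²: 1.1125z² + 0.0904z + -0.0869 = 0;  Δ = 0.3949;  z = -0.3231 or 0.2418 → z<0 root = -0.3231
x = 0.1215, y = -0.0376

(0.1215, -0.0376, -0.3231)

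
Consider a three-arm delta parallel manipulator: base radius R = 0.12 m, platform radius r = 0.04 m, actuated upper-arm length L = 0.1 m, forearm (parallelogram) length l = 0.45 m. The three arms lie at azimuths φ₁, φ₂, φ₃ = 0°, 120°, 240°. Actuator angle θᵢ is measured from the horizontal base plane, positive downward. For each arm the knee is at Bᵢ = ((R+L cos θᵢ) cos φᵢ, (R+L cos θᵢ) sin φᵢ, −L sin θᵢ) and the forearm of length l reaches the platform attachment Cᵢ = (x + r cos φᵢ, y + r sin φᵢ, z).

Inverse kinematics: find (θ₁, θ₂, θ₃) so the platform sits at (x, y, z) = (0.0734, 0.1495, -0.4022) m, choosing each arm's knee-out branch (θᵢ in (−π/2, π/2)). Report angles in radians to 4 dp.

θ₁ = -0.0875, θ₂ = -0.1744, θ₃ = 0.8728

rotate P by −φ1: (0.0734, 0.1495, -0.4022)
  A=0.0066, B=-0.4022, C=(l²−L²−A²−y'²−z²)/(2L)=0.0417
  γ=atan2(-0.4022,0.0066)=-1.5544;  ψ=arccos(0.1037)=1.4669;  θ1=γ+ψ≈-0.0875
arm 2 (φ=120.0°): x'=0.0928, y'=-0.1383
  e−x'=-0.0128;  (l²−L²−(e−x')²−y'²−z²)/2L = 0.0572
  √(A²+B²)=0.4024;  θ2 = -1.6025+1.4282 ≈ -0.1744
rotate P by −φ3: (-0.1662, -0.0112, -0.4022)
  A=0.2462, B=-0.4022, C=(l²−L²−A²−y'²−z²)/(2L)=-0.1499
  √(A²+B²)=0.4716;  θ3 = -1.0216+1.8944 ≈ 0.8728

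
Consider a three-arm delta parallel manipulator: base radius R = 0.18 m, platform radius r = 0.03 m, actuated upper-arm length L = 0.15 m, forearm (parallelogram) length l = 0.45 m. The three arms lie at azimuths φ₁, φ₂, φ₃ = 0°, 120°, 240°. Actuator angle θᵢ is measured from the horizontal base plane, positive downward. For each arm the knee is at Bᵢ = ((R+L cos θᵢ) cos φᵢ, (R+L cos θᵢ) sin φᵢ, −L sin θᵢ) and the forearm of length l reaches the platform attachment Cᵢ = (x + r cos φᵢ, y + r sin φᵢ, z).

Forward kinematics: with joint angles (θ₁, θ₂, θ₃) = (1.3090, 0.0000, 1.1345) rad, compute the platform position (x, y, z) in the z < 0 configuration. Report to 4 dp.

O1 = (0.1888·cos0.0°, 0.1888·sin0.0°, -0.1449) = (0.1888, 0.0000, -0.1449)
arm 2 at φ=120.0°: ρ2 = 0.3000;  O2 = (-0.1500, 0.2598, 0.0000)
O3 = (0.2134·cos240.0°, 0.2134·sin240.0°, -0.1359) = (-0.1067, -0.1848, -0.1359)
subtract pairs → two planes through P
plane₁₂: -0.6776x+0.5196y+0.2898z = 0.0334
Cramer: x(z) = -0.0290+0.2088z;  y(z) = 0.0264-0.2854z
into |P−O₁|² = l²: 1.1251z² + 0.1838z + -0.1334 = 0;  Δ = 0.6340;  z = -0.4355 or 0.2722 → z<0 root = -0.4355
x = -0.1199, y = 0.1507

(-0.1199, 0.1507, -0.4355)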